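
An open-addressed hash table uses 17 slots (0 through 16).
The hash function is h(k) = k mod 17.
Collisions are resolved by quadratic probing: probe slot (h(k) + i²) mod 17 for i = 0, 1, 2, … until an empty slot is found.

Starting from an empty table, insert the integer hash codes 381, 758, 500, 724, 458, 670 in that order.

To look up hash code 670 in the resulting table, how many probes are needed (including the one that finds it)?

5

381: h=7 -> slot 7
758: h=10 -> slot 10
500: h=7, probe 7,8 -> slot 8
724: h=10, probe 10,11 -> slot 11
458: h=16 -> slot 16
670: h=7, probe 7,8,11,16,6 -> slot 6
Table: [., ., ., ., ., ., 670, 381, 500, ., 758, 724, ., ., ., ., 458]
Lookup 670: h=7, probe 7,8,11,16,6 → found at 6.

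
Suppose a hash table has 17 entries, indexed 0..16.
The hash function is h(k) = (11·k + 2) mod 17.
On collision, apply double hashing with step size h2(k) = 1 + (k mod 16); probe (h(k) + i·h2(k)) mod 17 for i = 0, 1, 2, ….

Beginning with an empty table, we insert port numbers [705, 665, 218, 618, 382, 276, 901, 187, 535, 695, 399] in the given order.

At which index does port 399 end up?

Insert 705: h=5, slot 5 empty => index 5.
Insert 665: h=7, slot 7 empty => index 7.
Insert 218: h=3, slot 3 empty => index 3.
Insert 618: h=0, slot 0 empty => index 0.
Insert 382: h=5, h2=15, slots 5,3 occupied => index 1.
Insert 276: h=12, slot 12 empty => index 12.
Insert 901: h=2, slot 2 empty => index 2.
Insert 187: h=2, h2=12, slot 2 occupied => index 14.
Insert 535: h=5, h2=8, slot 5 occupied => index 13.
Insert 695: h=14, h2=8, slots 14,5,13 occupied => index 4.
Insert 399: h=5, h2=16, slots 5,4,3,2,1,0 occupied => index 16.
Table: [618, 382, 901, 218, 695, 705, —, 665, —, —, —, —, 276, 535, 187, —, 399]

16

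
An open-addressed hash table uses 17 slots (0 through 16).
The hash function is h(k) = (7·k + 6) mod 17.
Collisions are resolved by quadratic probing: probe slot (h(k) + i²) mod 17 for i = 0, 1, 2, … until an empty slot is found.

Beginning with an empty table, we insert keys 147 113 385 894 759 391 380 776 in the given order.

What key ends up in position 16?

147 hashes to 15; slot 15 is free → place at 15.
113 hashes to 15; 15 taken → place at 16.
385 hashes to 15; 15,16 taken → place at 2.
894 hashes to 8; slot 8 is free → place at 8.
759 hashes to 15; 15,16,2 taken → place at 7.
391 hashes to 6; slot 6 is free → place at 6.
380 hashes to 14; slot 14 is free → place at 14.
776 hashes to 15; 15,16,2,7,14,6 taken → place at 0.
Table: [776, ∅, 385, ∅, ∅, ∅, 391, 759, 894, ∅, ∅, ∅, ∅, ∅, 380, 147, 113]

113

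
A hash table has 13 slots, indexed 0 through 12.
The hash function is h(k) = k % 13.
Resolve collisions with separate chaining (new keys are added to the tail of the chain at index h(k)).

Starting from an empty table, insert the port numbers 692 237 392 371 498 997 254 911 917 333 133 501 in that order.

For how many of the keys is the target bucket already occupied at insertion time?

5

Insert 692: h=3, bucket 3 empty → new chain.
Insert 237: h=3, bucket 3 nonempty → append to chain.
Insert 392: h=2, bucket 2 empty → new chain.
Insert 371: h=7, bucket 7 empty → new chain.
Insert 498: h=4, bucket 4 empty → new chain.
Insert 997: h=9, bucket 9 empty → new chain.
Insert 254: h=7, bucket 7 nonempty → append to chain.
Insert 911: h=1, bucket 1 empty → new chain.
Insert 917: h=7, bucket 7 nonempty → append to chain.
Insert 333: h=8, bucket 8 empty → new chain.
Insert 133: h=3, bucket 3 nonempty → append to chain.
Insert 501: h=7, bucket 7 nonempty → append to chain.
Final buckets:
0: .
1: 911
2: 392
3: 692 -> 237 -> 133
4: 498
5: .
6: .
7: 371 -> 254 -> 917 -> 501
8: 333
9: 997
10: .
11: .
12: .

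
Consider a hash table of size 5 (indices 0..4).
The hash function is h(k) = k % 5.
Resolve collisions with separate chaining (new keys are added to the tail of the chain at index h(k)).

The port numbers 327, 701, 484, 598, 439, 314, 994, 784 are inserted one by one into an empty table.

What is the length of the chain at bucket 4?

5

Insert 327: h=2, bucket 2 empty → new chain.
Insert 701: h=1, bucket 1 empty → new chain.
Insert 484: h=4, bucket 4 empty → new chain.
Insert 598: h=3, bucket 3 empty → new chain.
Insert 439: h=4, bucket 4 nonempty → append to chain.
Insert 314: h=4, bucket 4 nonempty → append to chain.
Insert 994: h=4, bucket 4 nonempty → append to chain.
Insert 784: h=4, bucket 4 nonempty → append to chain.
Final buckets:
0: ∅
1: 701
2: 327
3: 598
4: 484 -> 439 -> 314 -> 994 -> 784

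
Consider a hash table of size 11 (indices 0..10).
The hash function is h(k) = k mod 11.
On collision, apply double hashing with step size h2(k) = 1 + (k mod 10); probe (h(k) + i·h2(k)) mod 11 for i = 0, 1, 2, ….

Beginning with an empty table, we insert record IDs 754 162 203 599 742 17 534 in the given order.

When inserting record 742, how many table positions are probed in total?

3

754 hashes to 6; slot 6 is free → place at 6.
162 hashes to 8; slot 8 is free → place at 8.
203 hashes to 5; slot 5 is free → place at 5.
599 hashes to 5, h2=10; 5 taken → place at 4.
742 hashes to 5, h2=3; 5,8 taken → place at 0.
17 hashes to 6, h2=8; 6 taken → place at 3.
534 hashes to 6, h2=5; 6,0,5 taken → place at 10.
Table: [742, ∅, ∅, 17, 599, 203, 754, ∅, 162, ∅, 534]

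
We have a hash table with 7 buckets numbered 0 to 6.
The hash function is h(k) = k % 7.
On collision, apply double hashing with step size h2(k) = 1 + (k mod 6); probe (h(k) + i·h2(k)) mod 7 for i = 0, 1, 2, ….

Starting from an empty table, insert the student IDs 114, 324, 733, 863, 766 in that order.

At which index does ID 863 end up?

114 hashes to 2; slot 2 is free → place at 2.
324 hashes to 2, h2=1; 2 taken → place at 3.
733 hashes to 5; slot 5 is free → place at 5.
863 hashes to 2, h2=6; 2 taken → place at 1.
766 hashes to 3, h2=5; 3,1 taken → place at 6.
Table: [_, 863, 114, 324, _, 733, 766]

1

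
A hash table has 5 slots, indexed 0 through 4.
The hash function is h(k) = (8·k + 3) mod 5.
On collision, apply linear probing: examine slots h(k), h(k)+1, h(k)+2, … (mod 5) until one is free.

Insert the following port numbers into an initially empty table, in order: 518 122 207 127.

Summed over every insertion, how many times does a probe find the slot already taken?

3

518: h=2 => slot 2
122: h=4 => slot 4
207: h=4, probe 4,0 => slot 0
127: h=4, probe 4,0,1 => slot 1
Table: [207, 127, 518, ∅, 122]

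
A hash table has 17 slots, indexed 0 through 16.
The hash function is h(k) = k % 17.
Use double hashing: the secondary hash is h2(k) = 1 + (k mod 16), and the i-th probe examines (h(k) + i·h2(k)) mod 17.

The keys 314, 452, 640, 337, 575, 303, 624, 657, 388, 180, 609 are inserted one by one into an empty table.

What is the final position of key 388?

2

314 hashes to 8; slot 8 is free → place at 8.
452 hashes to 10; slot 10 is free → place at 10.
640 hashes to 11; slot 11 is free → place at 11.
337 hashes to 14; slot 14 is free → place at 14.
575 hashes to 14, h2=16; 14 taken → place at 13.
303 hashes to 14, h2=16; 14,13 taken → place at 12.
624 hashes to 12, h2=1; 12,13,14 taken → place at 15.
657 hashes to 11, h2=2; 11,13,15 taken → place at 0.
388 hashes to 14, h2=5; 14 taken → place at 2.
180 hashes to 10, h2=5; 10,15 taken → place at 3.
609 hashes to 14, h2=2; 14 taken → place at 16.
Table: [657, —, 388, 180, —, —, —, —, 314, —, 452, 640, 303, 575, 337, 624, 609]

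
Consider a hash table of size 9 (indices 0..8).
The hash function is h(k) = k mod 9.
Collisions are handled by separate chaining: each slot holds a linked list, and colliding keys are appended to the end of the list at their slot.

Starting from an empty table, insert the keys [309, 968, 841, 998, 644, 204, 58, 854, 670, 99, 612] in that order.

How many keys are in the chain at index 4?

Insert 309: h=3, bucket 3 empty -> new chain.
Insert 968: h=5, bucket 5 empty -> new chain.
Insert 841: h=4, bucket 4 empty -> new chain.
Insert 998: h=8, bucket 8 empty -> new chain.
Insert 644: h=5, bucket 5 nonempty -> append to chain.
Insert 204: h=6, bucket 6 empty -> new chain.
Insert 58: h=4, bucket 4 nonempty -> append to chain.
Insert 854: h=8, bucket 8 nonempty -> append to chain.
Insert 670: h=4, bucket 4 nonempty -> append to chain.
Insert 99: h=0, bucket 0 empty -> new chain.
Insert 612: h=0, bucket 0 nonempty -> append to chain.
Final buckets:
0: 99 -> 612
1: .
2: .
3: 309
4: 841 -> 58 -> 670
5: 968 -> 644
6: 204
7: .
8: 998 -> 854

3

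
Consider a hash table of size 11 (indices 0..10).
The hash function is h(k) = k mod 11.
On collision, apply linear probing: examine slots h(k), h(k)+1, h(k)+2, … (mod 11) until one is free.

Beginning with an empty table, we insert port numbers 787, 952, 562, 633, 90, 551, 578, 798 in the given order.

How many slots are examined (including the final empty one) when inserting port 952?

2

Insert 787: h=6, slot 6 empty => index 6.
Insert 952: h=6, slot 6 occupied => index 7.
Insert 562: h=1, slot 1 empty => index 1.
Insert 633: h=6, slots 6,7 occupied => index 8.
Insert 90: h=2, slot 2 empty => index 2.
Insert 551: h=1, slots 1,2 occupied => index 3.
Insert 578: h=6, slots 6,7,8 occupied => index 9.
Insert 798: h=6, slots 6,7,8,9 occupied => index 10.
Table: [—, 562, 90, 551, —, —, 787, 952, 633, 578, 798]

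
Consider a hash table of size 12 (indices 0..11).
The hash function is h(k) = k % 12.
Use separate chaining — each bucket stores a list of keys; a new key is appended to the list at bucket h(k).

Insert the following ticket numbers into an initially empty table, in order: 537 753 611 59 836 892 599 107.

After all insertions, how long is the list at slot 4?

1

537 → bucket 9
753 → bucket 9 (collision)
611 → bucket 11
59 → bucket 11 (collision)
836 → bucket 8
892 → bucket 4
599 → bucket 11 (collision)
107 → bucket 11 (collision)
Final buckets:
0: _
1: _
2: _
3: _
4: 892
5: _
6: _
7: _
8: 836
9: 537 -> 753
10: _
11: 611 -> 59 -> 599 -> 107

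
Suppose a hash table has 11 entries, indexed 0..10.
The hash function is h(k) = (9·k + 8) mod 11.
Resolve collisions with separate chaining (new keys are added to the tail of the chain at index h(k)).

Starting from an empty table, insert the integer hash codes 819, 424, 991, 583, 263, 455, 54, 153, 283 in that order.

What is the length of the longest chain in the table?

3

819 -> bucket 9
424 -> bucket 7
991 -> bucket 6
583 -> bucket 8
263 -> bucket 10
455 -> bucket 0
54 -> bucket 10 (collision)
153 -> bucket 10 (collision)
283 -> bucket 3
Final buckets:
0: 455
1: —
2: —
3: 283
4: —
5: —
6: 991
7: 424
8: 583
9: 819
10: 263 -> 54 -> 153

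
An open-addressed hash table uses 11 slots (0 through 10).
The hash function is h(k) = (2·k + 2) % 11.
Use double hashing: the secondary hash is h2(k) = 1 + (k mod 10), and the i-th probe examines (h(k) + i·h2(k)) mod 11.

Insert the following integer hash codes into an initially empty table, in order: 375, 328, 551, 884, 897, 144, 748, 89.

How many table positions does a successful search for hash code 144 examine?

Insert 375: h=4, slot 4 empty → index 4.
Insert 328: h=9, slot 9 empty → index 9.
Insert 551: h=4, h2=2, slot 4 occupied → index 6.
Insert 884: h=10, slot 10 empty → index 10.
Insert 897: h=3, slot 3 empty → index 3.
Insert 144: h=4, h2=5, slots 4,9,3 occupied → index 8.
Insert 748: h=2, slot 2 empty → index 2.
Insert 89: h=4, h2=10, slots 4,3,2 occupied → index 1.
Table: [., 89, 748, 897, 375, ., 551, ., 144, 328, 884]
Lookup 144: h=4, h2=5, probe 4,9,3,8 → found at 8.

4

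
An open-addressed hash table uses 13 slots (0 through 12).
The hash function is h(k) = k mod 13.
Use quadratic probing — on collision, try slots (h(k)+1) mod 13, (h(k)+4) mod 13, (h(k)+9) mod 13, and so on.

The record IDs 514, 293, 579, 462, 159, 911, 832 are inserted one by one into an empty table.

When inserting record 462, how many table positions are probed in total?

Insert 514: h=7, slot 7 empty => index 7.
Insert 293: h=7, slot 7 occupied => index 8.
Insert 579: h=7, slots 7,8 occupied => index 11.
Insert 462: h=7, slots 7,8,11 occupied => index 3.
Insert 159: h=3, slot 3 occupied => index 4.
Insert 911: h=1, slot 1 empty => index 1.
Insert 832: h=0, slot 0 empty => index 0.
Table: [832, 911, _, 462, 159, _, _, 514, 293, _, _, 579, _]

4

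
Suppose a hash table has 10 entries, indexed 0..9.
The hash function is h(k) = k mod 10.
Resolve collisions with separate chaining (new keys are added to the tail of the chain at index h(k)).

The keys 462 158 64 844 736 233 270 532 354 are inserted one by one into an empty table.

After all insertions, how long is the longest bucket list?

3

462 → bucket 2
158 → bucket 8
64 → bucket 4
844 → bucket 4 (collision)
736 → bucket 6
233 → bucket 3
270 → bucket 0
532 → bucket 2 (collision)
354 → bucket 4 (collision)
Final buckets:
0: 270
1: —
2: 462 -> 532
3: 233
4: 64 -> 844 -> 354
5: —
6: 736
7: —
8: 158
9: —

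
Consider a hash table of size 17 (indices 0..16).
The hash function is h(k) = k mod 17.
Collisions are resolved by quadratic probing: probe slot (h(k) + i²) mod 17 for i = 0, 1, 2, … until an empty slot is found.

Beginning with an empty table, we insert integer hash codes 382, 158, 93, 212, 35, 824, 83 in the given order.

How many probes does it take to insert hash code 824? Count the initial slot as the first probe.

382 hashes to 8; slot 8 is free -> place at 8.
158 hashes to 5; slot 5 is free -> place at 5.
93 hashes to 8; 8 taken -> place at 9.
212 hashes to 8; 8,9 taken -> place at 12.
35 hashes to 1; slot 1 is free -> place at 1.
824 hashes to 8; 8,9,12 taken -> place at 0.
83 hashes to 15; slot 15 is free -> place at 15.
Table: [824, 35, -, -, -, 158, -, -, 382, 93, -, -, 212, -, -, 83, -]

4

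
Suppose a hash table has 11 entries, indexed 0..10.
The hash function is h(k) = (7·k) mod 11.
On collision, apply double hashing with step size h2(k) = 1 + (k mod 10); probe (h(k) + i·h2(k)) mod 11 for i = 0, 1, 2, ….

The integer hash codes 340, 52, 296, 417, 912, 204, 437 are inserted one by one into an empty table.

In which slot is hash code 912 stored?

7

Insert 340: h=4, slot 4 empty => index 4.
Insert 52: h=1, slot 1 empty => index 1.
Insert 296: h=4, h2=7, slot 4 occupied => index 0.
Insert 417: h=4, h2=8, slots 4,1 occupied => index 9.
Insert 912: h=4, h2=3, slot 4 occupied => index 7.
Insert 204: h=9, h2=5, slot 9 occupied => index 3.
Insert 437: h=1, h2=8, slots 1,9 occupied => index 6.
Table: [296, 52, —, 204, 340, —, 437, 912, —, 417, —]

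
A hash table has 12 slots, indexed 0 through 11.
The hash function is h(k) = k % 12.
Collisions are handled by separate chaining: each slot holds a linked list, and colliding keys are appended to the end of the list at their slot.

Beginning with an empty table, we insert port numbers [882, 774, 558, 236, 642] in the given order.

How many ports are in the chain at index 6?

4

882 → bucket 6
774 → bucket 6 (collision)
558 → bucket 6 (collision)
236 → bucket 8
642 → bucket 6 (collision)
Final buckets:
0: ∅
1: ∅
2: ∅
3: ∅
4: ∅
5: ∅
6: 882 -> 774 -> 558 -> 642
7: ∅
8: 236
9: ∅
10: ∅
11: ∅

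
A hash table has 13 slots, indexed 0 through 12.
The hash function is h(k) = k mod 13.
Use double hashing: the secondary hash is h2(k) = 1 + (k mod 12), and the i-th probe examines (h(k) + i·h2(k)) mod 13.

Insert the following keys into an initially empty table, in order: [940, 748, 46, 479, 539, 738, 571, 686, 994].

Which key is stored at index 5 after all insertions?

46

940 hashes to 4; slot 4 is free => place at 4.
748 hashes to 7; slot 7 is free => place at 7.
46 hashes to 7, h2=11; 7 taken => place at 5.
479 hashes to 11; slot 11 is free => place at 11.
539 hashes to 6; slot 6 is free => place at 6.
738 hashes to 10; slot 10 is free => place at 10.
571 hashes to 12; slot 12 is free => place at 12.
686 hashes to 10, h2=3; 10 taken => place at 0.
994 hashes to 6, h2=11; 6,4 taken => place at 2.
Table: [686, _, 994, _, 940, 46, 539, 748, _, _, 738, 479, 571]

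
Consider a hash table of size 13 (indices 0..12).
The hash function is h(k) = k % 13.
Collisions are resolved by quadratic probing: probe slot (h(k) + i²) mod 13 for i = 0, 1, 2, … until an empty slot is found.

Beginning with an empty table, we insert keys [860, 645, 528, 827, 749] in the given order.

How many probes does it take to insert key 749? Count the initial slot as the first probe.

4

860: h=2 -> slot 2
645: h=8 -> slot 8
528: h=8, probe 8,9 -> slot 9
827: h=8, probe 8,9,12 -> slot 12
749: h=8, probe 8,9,12,4 -> slot 4
Table: [∅, ∅, 860, ∅, 749, ∅, ∅, ∅, 645, 528, ∅, ∅, 827]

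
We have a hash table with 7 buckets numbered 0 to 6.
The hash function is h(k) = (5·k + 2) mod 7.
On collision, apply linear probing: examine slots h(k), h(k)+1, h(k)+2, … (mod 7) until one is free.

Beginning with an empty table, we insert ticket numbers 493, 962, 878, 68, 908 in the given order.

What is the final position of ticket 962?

4

493: h=3 => slot 3
962: h=3, probe 3,4 => slot 4
878: h=3, probe 3,4,5 => slot 5
68: h=6 => slot 6
908: h=6, probe 6,0 => slot 0
Table: [908, -, -, 493, 962, 878, 68]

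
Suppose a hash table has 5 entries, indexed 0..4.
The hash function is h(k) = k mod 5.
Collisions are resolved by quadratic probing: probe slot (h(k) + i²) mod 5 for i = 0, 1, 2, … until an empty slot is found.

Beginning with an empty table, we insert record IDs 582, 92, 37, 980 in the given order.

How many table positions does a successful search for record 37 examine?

3

582: h=2 → slot 2
92: h=2, probe 2,3 → slot 3
37: h=2, probe 2,3,1 → slot 1
980: h=0 → slot 0
Table: [980, 37, 582, 92, ∅]
Lookup 37: h=2, probe 2,3,1 → found at 1.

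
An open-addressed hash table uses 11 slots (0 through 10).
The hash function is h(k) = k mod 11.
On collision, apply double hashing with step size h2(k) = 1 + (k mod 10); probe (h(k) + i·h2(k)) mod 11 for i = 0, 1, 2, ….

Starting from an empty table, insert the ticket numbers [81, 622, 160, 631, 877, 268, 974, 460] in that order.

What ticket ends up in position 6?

Insert 81: h=4, slot 4 empty → index 4.
Insert 622: h=6, slot 6 empty → index 6.
Insert 160: h=6, h2=1, slot 6 occupied → index 7.
Insert 631: h=4, h2=2, slots 4,6 occupied → index 8.
Insert 877: h=8, h2=8, slot 8 occupied → index 5.
Insert 268: h=4, h2=9, slot 4 occupied → index 2.
Insert 974: h=6, h2=5, slot 6 occupied → index 0.
Insert 460: h=9, slot 9 empty → index 9.
Table: [974, ∅, 268, ∅, 81, 877, 622, 160, 631, 460, ∅]

622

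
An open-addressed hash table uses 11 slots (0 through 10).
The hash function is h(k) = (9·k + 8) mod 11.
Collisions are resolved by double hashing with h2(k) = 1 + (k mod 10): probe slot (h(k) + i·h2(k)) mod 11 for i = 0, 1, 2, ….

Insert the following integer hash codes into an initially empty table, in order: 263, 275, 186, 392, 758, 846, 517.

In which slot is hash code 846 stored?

2

263 hashes to 10; slot 10 is free -> place at 10.
275 hashes to 8; slot 8 is free -> place at 8.
186 hashes to 10, h2=7; 10 taken -> place at 6.
392 hashes to 5; slot 5 is free -> place at 5.
758 hashes to 10, h2=9; 10,8,6 taken -> place at 4.
846 hashes to 10, h2=7; 10,6 taken -> place at 2.
517 hashes to 8, h2=8; 8,5,2,10 taken -> place at 7.
Table: [-, -, 846, -, 758, 392, 186, 517, 275, -, 263]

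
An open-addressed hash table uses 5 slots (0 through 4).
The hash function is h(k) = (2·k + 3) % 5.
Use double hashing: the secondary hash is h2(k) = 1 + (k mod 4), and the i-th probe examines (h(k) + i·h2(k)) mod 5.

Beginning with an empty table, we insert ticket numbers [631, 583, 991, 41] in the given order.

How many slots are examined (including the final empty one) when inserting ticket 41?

2

Insert 631: h=0, slot 0 empty -> index 0.
Insert 583: h=4, slot 4 empty -> index 4.
Insert 991: h=0, h2=4, slots 0,4 occupied -> index 3.
Insert 41: h=0, h2=2, slot 0 occupied -> index 2.
Table: [631, —, 41, 991, 583]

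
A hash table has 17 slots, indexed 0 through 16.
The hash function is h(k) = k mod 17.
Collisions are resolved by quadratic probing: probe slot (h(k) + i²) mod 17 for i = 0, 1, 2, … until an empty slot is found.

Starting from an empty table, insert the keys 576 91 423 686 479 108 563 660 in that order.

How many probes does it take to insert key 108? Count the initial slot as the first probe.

Insert 576: h=15, slot 15 empty → index 15.
Insert 91: h=6, slot 6 empty → index 6.
Insert 423: h=15, slot 15 occupied → index 16.
Insert 686: h=6, slot 6 occupied → index 7.
Insert 479: h=3, slot 3 empty → index 3.
Insert 108: h=6, slots 6,7 occupied → index 10.
Insert 563: h=2, slot 2 empty → index 2.
Insert 660: h=14, slot 14 empty → index 14.
Table: [-, -, 563, 479, -, -, 91, 686, -, -, 108, -, -, -, 660, 576, 423]

3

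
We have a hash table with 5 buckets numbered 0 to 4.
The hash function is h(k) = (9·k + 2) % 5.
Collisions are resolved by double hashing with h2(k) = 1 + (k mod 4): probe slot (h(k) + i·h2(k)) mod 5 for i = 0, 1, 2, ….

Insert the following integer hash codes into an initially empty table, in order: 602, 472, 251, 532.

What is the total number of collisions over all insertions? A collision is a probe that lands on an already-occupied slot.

Insert 602: h=0, slot 0 empty => index 0.
Insert 472: h=0, h2=1, slot 0 occupied => index 1.
Insert 251: h=1, h2=4, slots 1,0 occupied => index 4.
Insert 532: h=0, h2=1, slots 0,1 occupied => index 2.
Table: [602, 472, 532, _, 251]

5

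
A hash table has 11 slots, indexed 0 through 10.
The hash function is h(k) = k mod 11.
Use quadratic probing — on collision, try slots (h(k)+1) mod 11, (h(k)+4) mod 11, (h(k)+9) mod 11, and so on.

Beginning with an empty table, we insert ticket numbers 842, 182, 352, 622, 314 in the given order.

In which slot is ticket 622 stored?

10

842: h=6 -> slot 6
182: h=6, probe 6,7 -> slot 7
352: h=0 -> slot 0
622: h=6, probe 6,7,10 -> slot 10
314: h=6, probe 6,7,10,4 -> slot 4
Table: [352, —, —, —, 314, —, 842, 182, —, —, 622]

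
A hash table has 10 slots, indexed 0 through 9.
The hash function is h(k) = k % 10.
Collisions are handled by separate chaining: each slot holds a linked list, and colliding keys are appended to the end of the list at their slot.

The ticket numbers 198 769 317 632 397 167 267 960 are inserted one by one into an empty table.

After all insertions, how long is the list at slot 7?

198 -> bucket 8
769 -> bucket 9
317 -> bucket 7
632 -> bucket 2
397 -> bucket 7 (collision)
167 -> bucket 7 (collision)
267 -> bucket 7 (collision)
960 -> bucket 0
Final buckets:
0: 960
1: -
2: 632
3: -
4: -
5: -
6: -
7: 317 -> 397 -> 167 -> 267
8: 198
9: 769

4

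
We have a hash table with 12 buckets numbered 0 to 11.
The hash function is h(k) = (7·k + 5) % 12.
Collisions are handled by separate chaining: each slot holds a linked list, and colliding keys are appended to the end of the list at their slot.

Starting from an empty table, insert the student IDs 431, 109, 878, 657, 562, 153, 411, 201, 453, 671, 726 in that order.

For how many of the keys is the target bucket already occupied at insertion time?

4

Insert 431: h=10, bucket 10 empty -> new chain.
Insert 109: h=0, bucket 0 empty -> new chain.
Insert 878: h=7, bucket 7 empty -> new chain.
Insert 657: h=8, bucket 8 empty -> new chain.
Insert 562: h=3, bucket 3 empty -> new chain.
Insert 153: h=8, bucket 8 nonempty -> append to chain.
Insert 411: h=2, bucket 2 empty -> new chain.
Insert 201: h=8, bucket 8 nonempty -> append to chain.
Insert 453: h=8, bucket 8 nonempty -> append to chain.
Insert 671: h=10, bucket 10 nonempty -> append to chain.
Insert 726: h=11, bucket 11 empty -> new chain.
Final buckets:
0: 109
1: _
2: 411
3: 562
4: _
5: _
6: _
7: 878
8: 657 -> 153 -> 201 -> 453
9: _
10: 431 -> 671
11: 726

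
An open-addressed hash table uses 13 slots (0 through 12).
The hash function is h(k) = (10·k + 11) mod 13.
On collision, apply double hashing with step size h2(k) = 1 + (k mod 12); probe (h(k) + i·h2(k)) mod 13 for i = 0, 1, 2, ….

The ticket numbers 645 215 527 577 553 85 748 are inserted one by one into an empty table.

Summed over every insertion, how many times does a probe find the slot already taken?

Insert 645: h=0, slot 0 empty => index 0.
Insert 215: h=3, slot 3 empty => index 3.
Insert 527: h=3, h2=12, slot 3 occupied => index 2.
Insert 577: h=9, slot 9 empty => index 9.
Insert 553: h=3, h2=2, slot 3 occupied => index 5.
Insert 85: h=3, h2=2, slots 3,5 occupied => index 7.
Insert 748: h=3, h2=5, slot 3 occupied => index 8.
Table: [645, ∅, 527, 215, ∅, 553, ∅, 85, 748, 577, ∅, ∅, ∅]

5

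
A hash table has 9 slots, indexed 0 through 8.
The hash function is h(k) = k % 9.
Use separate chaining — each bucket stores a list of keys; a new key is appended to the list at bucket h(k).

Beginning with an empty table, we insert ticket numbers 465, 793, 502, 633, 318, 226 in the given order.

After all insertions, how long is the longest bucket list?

465 -> bucket 6
793 -> bucket 1
502 -> bucket 7
633 -> bucket 3
318 -> bucket 3 (collision)
226 -> bucket 1 (collision)
Final buckets:
0: _
1: 793 -> 226
2: _
3: 633 -> 318
4: _
5: _
6: 465
7: 502
8: _

2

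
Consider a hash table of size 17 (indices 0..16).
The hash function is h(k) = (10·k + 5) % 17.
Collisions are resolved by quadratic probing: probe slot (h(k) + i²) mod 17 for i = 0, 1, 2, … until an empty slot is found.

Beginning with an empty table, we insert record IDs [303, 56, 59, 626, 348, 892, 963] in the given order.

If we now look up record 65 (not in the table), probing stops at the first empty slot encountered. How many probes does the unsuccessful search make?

Insert 303: h=9, slot 9 empty -> index 9.
Insert 56: h=4, slot 4 empty -> index 4.
Insert 59: h=0, slot 0 empty -> index 0.
Insert 626: h=9, slot 9 occupied -> index 10.
Insert 348: h=0, slot 0 occupied -> index 1.
Insert 892: h=0, slots 0,1,4,9 occupied -> index 16.
Insert 963: h=13, slot 13 empty -> index 13.
Table: [59, 348, ., ., 56, ., ., ., ., 303, 626, ., ., 963, ., ., 892]
Lookup 65: h=9, probe 9,10,13,1,8 → slot 8 empty, not found.

5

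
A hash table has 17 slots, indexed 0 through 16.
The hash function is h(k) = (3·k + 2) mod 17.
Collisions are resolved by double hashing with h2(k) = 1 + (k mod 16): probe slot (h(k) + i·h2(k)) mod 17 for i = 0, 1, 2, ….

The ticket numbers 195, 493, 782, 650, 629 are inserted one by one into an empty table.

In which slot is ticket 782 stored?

0

Insert 195: h=9, slot 9 empty => index 9.
Insert 493: h=2, slot 2 empty => index 2.
Insert 782: h=2, h2=15, slot 2 occupied => index 0.
Insert 650: h=14, slot 14 empty => index 14.
Insert 629: h=2, h2=6, slot 2 occupied => index 8.
Table: [782, —, 493, —, —, —, —, —, 629, 195, —, —, —, —, 650, —, —]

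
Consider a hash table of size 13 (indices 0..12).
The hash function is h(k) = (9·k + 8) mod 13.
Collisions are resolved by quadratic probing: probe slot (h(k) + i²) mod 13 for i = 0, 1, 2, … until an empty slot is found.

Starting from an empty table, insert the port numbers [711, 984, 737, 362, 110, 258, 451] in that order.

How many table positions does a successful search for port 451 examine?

Insert 711: h=11, slot 11 empty → index 11.
Insert 984: h=11, slot 11 occupied → index 12.
Insert 737: h=11, slots 11,12 occupied → index 2.
Insert 362: h=3, slot 3 empty → index 3.
Insert 110: h=10, slot 10 empty → index 10.
Insert 258: h=3, slot 3 occupied → index 4.
Insert 451: h=11, slots 11,12,2 occupied → index 7.
Table: [_, _, 737, 362, 258, _, _, 451, _, _, 110, 711, 984]
Lookup 451: h=11, probe 11,12,2,7 → found at 7.

4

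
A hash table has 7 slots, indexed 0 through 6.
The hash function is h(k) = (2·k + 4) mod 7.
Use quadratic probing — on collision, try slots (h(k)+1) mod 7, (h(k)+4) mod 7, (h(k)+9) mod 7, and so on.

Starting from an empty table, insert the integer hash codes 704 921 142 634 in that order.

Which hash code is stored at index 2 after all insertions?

Insert 704: h=5, slot 5 empty => index 5.
Insert 921: h=5, slot 5 occupied => index 6.
Insert 142: h=1, slot 1 empty => index 1.
Insert 634: h=5, slots 5,6 occupied => index 2.
Table: [—, 142, 634, —, —, 704, 921]

634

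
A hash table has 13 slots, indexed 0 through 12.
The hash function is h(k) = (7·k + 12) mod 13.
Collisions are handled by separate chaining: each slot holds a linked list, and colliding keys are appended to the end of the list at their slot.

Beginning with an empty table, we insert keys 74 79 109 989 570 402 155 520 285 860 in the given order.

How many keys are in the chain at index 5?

3

74 → bucket 10
79 → bucket 6
109 → bucket 8
989 → bucket 6 (collision)
570 → bucket 11
402 → bucket 5
155 → bucket 5 (collision)
520 → bucket 12
285 → bucket 5 (collision)
860 → bucket 0
Final buckets:
0: 860
1: —
2: —
3: —
4: —
5: 402 -> 155 -> 285
6: 79 -> 989
7: —
8: 109
9: —
10: 74
11: 570
12: 520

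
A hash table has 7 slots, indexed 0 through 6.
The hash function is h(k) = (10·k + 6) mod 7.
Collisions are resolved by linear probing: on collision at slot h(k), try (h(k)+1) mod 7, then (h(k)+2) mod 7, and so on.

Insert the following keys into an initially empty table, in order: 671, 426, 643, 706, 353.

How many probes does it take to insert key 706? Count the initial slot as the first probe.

Insert 671: h=3, slot 3 empty → index 3.
Insert 426: h=3, slot 3 occupied → index 4.
Insert 643: h=3, slots 3,4 occupied → index 5.
Insert 706: h=3, slots 3,4,5 occupied → index 6.
Insert 353: h=1, slot 1 empty → index 1.
Table: [-, 353, -, 671, 426, 643, 706]

4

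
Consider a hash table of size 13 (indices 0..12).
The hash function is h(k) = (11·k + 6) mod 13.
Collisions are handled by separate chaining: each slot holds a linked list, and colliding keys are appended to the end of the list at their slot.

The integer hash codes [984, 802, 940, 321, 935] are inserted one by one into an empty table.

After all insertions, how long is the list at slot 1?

984 -> bucket 1
802 -> bucket 1 (collision)
940 -> bucket 11
321 -> bucket 1 (collision)
935 -> bucket 8
Final buckets:
0: ∅
1: 984 -> 802 -> 321
2: ∅
3: ∅
4: ∅
5: ∅
6: ∅
7: ∅
8: 935
9: ∅
10: ∅
11: 940
12: ∅

3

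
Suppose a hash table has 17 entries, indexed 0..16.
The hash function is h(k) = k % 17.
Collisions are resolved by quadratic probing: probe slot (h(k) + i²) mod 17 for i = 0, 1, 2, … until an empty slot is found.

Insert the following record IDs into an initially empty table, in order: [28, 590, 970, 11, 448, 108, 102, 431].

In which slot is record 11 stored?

15

Insert 28: h=11, slot 11 empty → index 11.
Insert 590: h=12, slot 12 empty → index 12.
Insert 970: h=1, slot 1 empty → index 1.
Insert 11: h=11, slots 11,12 occupied → index 15.
Insert 448: h=6, slot 6 empty → index 6.
Insert 108: h=6, slot 6 occupied → index 7.
Insert 102: h=0, slot 0 empty → index 0.
Insert 431: h=6, slots 6,7 occupied → index 10.
Table: [102, 970, -, -, -, -, 448, 108, -, -, 431, 28, 590, -, -, 11, -]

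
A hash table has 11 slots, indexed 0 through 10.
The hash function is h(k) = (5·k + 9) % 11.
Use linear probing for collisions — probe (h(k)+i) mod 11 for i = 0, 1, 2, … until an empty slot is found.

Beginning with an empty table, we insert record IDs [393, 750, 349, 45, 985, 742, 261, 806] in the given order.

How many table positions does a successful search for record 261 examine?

5

Insert 393: h=5, slot 5 empty → index 5.
Insert 750: h=8, slot 8 empty → index 8.
Insert 349: h=5, slot 5 occupied → index 6.
Insert 45: h=3, slot 3 empty → index 3.
Insert 985: h=6, slot 6 occupied → index 7.
Insert 742: h=1, slot 1 empty → index 1.
Insert 261: h=5, slots 5,6,7,8 occupied → index 9.
Insert 806: h=2, slot 2 empty → index 2.
Table: [∅, 742, 806, 45, ∅, 393, 349, 985, 750, 261, ∅]
Lookup 261: h=5, probe 5,6,7,8,9 → found at 9.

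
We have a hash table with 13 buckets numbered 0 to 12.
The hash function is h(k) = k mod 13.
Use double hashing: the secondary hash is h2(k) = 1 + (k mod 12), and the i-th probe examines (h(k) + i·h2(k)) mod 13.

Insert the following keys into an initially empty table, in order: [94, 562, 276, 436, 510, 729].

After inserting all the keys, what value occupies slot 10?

510

Insert 94: h=3, slot 3 empty → index 3.
Insert 562: h=3, h2=11, slot 3 occupied → index 1.
Insert 276: h=3, h2=1, slot 3 occupied → index 4.
Insert 436: h=7, slot 7 empty → index 7.
Insert 510: h=3, h2=7, slot 3 occupied → index 10.
Insert 729: h=1, h2=10, slot 1 occupied → index 11.
Table: [-, 562, -, 94, 276, -, -, 436, -, -, 510, 729, -]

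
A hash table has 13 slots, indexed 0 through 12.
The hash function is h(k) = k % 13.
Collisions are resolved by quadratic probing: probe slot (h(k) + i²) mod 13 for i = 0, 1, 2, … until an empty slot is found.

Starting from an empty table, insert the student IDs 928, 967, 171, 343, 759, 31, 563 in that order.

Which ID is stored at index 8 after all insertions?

31

Insert 928: h=5, slot 5 empty => index 5.
Insert 967: h=5, slot 5 occupied => index 6.
Insert 171: h=2, slot 2 empty => index 2.
Insert 343: h=5, slots 5,6 occupied => index 9.
Insert 759: h=5, slots 5,6,9 occupied => index 1.
Insert 31: h=5, slots 5,6,9,1 occupied => index 8.
Insert 563: h=4, slot 4 empty => index 4.
Table: [∅, 759, 171, ∅, 563, 928, 967, ∅, 31, 343, ∅, ∅, ∅]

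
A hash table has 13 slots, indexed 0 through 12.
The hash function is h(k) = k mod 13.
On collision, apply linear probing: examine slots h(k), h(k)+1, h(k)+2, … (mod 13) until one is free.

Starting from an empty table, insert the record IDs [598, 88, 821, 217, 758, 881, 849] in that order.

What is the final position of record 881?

11

598 hashes to 0; slot 0 is free => place at 0.
88 hashes to 10; slot 10 is free => place at 10.
821 hashes to 2; slot 2 is free => place at 2.
217 hashes to 9; slot 9 is free => place at 9.
758 hashes to 4; slot 4 is free => place at 4.
881 hashes to 10; 10 taken => place at 11.
849 hashes to 4; 4 taken => place at 5.
Table: [598, ., 821, ., 758, 849, ., ., ., 217, 88, 881, .]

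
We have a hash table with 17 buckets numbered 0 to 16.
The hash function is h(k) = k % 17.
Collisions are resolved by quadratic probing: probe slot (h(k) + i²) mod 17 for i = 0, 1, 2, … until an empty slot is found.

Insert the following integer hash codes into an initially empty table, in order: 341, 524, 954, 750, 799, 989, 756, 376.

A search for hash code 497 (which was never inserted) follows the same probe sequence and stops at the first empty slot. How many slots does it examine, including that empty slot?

2

Insert 341: h=1, slot 1 empty → index 1.
Insert 524: h=14, slot 14 empty → index 14.
Insert 954: h=2, slot 2 empty → index 2.
Insert 750: h=2, slot 2 occupied → index 3.
Insert 799: h=0, slot 0 empty → index 0.
Insert 989: h=3, slot 3 occupied → index 4.
Insert 756: h=8, slot 8 empty → index 8.
Insert 376: h=2, slots 2,3 occupied → index 6.
Table: [799, 341, 954, 750, 989, —, 376, —, 756, —, —, —, —, —, 524, —, —]
Lookup 497: h=4, probe 4,5 → slot 5 empty, not found.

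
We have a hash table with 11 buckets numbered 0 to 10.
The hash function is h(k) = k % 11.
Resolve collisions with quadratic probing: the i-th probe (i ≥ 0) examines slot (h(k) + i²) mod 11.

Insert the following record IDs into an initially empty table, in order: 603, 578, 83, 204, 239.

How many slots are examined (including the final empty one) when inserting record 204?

3

Insert 603: h=9, slot 9 empty => index 9.
Insert 578: h=6, slot 6 empty => index 6.
Insert 83: h=6, slot 6 occupied => index 7.
Insert 204: h=6, slots 6,7 occupied => index 10.
Insert 239: h=8, slot 8 empty => index 8.
Table: [—, —, —, —, —, —, 578, 83, 239, 603, 204]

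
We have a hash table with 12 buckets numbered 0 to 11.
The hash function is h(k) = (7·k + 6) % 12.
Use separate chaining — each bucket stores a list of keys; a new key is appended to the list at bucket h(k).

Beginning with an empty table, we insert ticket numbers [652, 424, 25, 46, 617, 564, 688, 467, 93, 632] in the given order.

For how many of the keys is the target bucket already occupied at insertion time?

652 -> bucket 10
424 -> bucket 10 (collision)
25 -> bucket 1
46 -> bucket 4
617 -> bucket 5
564 -> bucket 6
688 -> bucket 10 (collision)
467 -> bucket 11
93 -> bucket 9
632 -> bucket 2
Final buckets:
0: .
1: 25
2: 632
3: .
4: 46
5: 617
6: 564
7: .
8: .
9: 93
10: 652 -> 424 -> 688
11: 467

2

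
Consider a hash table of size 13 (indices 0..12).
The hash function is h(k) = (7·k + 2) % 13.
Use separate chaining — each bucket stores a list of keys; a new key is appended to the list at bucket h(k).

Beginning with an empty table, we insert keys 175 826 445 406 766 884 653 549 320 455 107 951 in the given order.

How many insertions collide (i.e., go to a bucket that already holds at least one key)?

175 → bucket 5
826 → bucket 12
445 → bucket 10
406 → bucket 10 (collision)
766 → bucket 8
884 → bucket 2
653 → bucket 10 (collision)
549 → bucket 10 (collision)
320 → bucket 6
455 → bucket 2 (collision)
107 → bucket 10 (collision)
951 → bucket 3
Final buckets:
0: _
1: _
2: 884 -> 455
3: 951
4: _
5: 175
6: 320
7: _
8: 766
9: _
10: 445 -> 406 -> 653 -> 549 -> 107
11: _
12: 826

5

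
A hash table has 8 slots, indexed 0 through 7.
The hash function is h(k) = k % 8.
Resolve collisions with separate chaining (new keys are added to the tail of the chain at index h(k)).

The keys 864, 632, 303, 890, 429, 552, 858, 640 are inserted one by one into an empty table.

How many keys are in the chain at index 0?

4

864 → bucket 0
632 → bucket 0 (collision)
303 → bucket 7
890 → bucket 2
429 → bucket 5
552 → bucket 0 (collision)
858 → bucket 2 (collision)
640 → bucket 0 (collision)
Final buckets:
0: 864 -> 632 -> 552 -> 640
1: _
2: 890 -> 858
3: _
4: _
5: 429
6: _
7: 303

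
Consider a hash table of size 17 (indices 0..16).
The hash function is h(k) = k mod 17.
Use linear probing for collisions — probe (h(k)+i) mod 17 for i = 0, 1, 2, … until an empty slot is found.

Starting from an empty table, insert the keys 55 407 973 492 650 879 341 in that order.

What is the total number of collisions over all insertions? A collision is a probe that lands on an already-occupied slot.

4

55: h=4 -> slot 4
407: h=16 -> slot 16
973: h=4, probe 4,5 -> slot 5
492: h=16, probe 16,0 -> slot 0
650: h=4, probe 4,5,6 -> slot 6
879: h=12 -> slot 12
341: h=1 -> slot 1
Table: [492, 341, ., ., 55, 973, 650, ., ., ., ., ., 879, ., ., ., 407]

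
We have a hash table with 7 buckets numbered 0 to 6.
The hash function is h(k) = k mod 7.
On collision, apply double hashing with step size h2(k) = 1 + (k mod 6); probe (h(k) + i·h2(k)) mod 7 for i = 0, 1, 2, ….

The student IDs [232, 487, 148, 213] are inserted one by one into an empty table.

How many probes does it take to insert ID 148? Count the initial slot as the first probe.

2

232 hashes to 1; slot 1 is free → place at 1.
487 hashes to 4; slot 4 is free → place at 4.
148 hashes to 1, h2=5; 1 taken → place at 6.
213 hashes to 3; slot 3 is free → place at 3.
Table: [-, 232, -, 213, 487, -, 148]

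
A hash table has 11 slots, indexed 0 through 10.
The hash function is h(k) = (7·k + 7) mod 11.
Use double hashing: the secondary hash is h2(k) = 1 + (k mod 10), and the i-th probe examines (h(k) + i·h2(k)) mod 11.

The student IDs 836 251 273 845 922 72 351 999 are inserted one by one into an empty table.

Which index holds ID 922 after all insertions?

2

Insert 836: h=7, slot 7 empty => index 7.
Insert 251: h=4, slot 4 empty => index 4.
Insert 273: h=4, h2=4, slot 4 occupied => index 8.
Insert 845: h=4, h2=6, slot 4 occupied => index 10.
Insert 922: h=4, h2=3, slots 4,7,10 occupied => index 2.
Insert 72: h=5, slot 5 empty => index 5.
Insert 351: h=0, slot 0 empty => index 0.
Insert 999: h=4, h2=10, slot 4 occupied => index 3.
Table: [351, _, 922, 999, 251, 72, _, 836, 273, _, 845]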